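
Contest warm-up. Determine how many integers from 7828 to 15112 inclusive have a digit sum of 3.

10

The integers in [7828, 15112] that have a digit sum of 3: 10002, 10011, 10020, 10101, 10110, 10200, 11001, 11010, 11100, 12000.
10 qualify.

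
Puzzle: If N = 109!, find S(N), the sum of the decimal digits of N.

109! = 144385958320249358220488210246279753379312820313396029159834075622223337844983482099636001195615259277084033387619818092804737714758384244334160217374720000000000000000000000000
Sum of its 177 digits: 657.

657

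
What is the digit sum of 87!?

87! = 2107757298379527717213600518699389595229783738061356212322972511214654115727593174080683423236414793504734471782400000000000000000000
Sum of its 133 digits: 495.

495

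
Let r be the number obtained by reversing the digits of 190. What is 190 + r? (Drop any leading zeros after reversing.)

Reverse of 190 is 91.
190 + 91 = 281

281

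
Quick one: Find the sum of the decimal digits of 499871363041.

4+9+9+8+7+1+3+6+3+0+4+1 = 55

55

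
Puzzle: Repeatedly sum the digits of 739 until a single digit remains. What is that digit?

7+3+9 = 19
1+9 = 10
1+0 = 1

1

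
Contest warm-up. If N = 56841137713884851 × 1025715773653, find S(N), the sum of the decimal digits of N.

101

56841137713884851 × 1025715773653 = 58302851545514115703621630703
Sum of its 29 digits: 101.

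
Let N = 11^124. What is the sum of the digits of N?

619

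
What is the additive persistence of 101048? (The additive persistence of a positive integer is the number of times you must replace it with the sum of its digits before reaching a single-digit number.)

101048 → 14 → 5 (2 steps)

2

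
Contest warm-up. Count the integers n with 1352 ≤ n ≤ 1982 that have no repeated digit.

365

The integers in [1352, 1982] that have no repeated digit: 1352, 1354, 1356, 1357, 1358, 1359, …, 1980, 1982.
365 qualify.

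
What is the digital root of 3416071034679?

6

3+4+1+6+0+7+1+0+3+4+6+7+9 = 51
5+1 = 6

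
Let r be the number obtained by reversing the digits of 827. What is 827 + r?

Reverse of 827 is 728.
827 + 728 = 1555

1555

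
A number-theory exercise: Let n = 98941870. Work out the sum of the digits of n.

46

9+8+9+4+1+8+7+0 = 46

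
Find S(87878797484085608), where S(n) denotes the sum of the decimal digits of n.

8+7+8+7+8+7+9+7+4+8+4+0+8+5+6+0+8 = 104

104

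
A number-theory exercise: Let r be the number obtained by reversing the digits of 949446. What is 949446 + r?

1594395

Reverse of 949446 is 644949.
949446 + 644949 = 1594395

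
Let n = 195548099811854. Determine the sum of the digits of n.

77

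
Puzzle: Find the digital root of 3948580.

1

3+9+4+8+5+8+0 = 37
3+7 = 10
1+0 = 1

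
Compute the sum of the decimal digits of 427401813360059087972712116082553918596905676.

198

4+2+7+4+0+1+8+1+3+3+6+0+0+5+9+0+8+7+9+7+2+7+1+2+1+1+6+0+8+2+5+5+3+9+1+8+5+9+6+9+0+5+6+7+6 = 198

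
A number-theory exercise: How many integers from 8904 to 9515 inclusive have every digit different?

The integers in [8904, 9515] that have every digit different: 8904, 8905, 8906, 8907, 8910, 8912, …, 9513, 9514.
344 qualify.

344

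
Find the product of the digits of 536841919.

5×3×6×8×4×1×9×1×9 = 233280

233280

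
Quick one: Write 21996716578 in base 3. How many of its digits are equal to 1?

21996716578 in base 3 is 2002202222200222110121.
The digit 1 appears 4 times.

4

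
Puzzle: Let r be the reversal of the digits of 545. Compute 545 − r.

Reverse of 545 is 545.
545 − 545 = 0

0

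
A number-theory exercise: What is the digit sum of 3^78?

3^78 = 16423203268260658146231467800709255289
Sum of its 38 digits: 153.

153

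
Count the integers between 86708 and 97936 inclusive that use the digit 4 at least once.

3751

The integers in [86708, 97936] that use the digit 4 at least once: 86714, 86724, 86734, 86740, 86741, 86742, …, 97924, 97934.
3751 qualify.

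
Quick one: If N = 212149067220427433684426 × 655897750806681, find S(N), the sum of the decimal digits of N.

162

212149067220427433684426 × 655897750806681 = 139148096025613729486330846073486450106
Sum of its 39 digits: 162.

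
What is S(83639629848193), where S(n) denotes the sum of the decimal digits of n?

79

8+3+6+3+9+6+2+9+8+4+8+1+9+3 = 79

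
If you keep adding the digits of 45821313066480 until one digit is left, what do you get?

6

4+5+8+2+1+3+1+3+0+6+6+4+8+0 = 51
5+1 = 6
(Equivalently, 45821313066480 mod 9 = 6.)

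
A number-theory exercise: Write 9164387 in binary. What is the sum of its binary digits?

13

9164387 in base 2 is 100010111101011001100011.
Digit sum: 1+0+0+0+1+0+1+1+1+1+0+1+0+1+1+0+0+1+1+0+0+0+1+1 = 13.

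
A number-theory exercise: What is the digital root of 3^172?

9

The digital root of n equals n mod 9 (or 9 when 9 | n), so we need 3^172 mod 9.
3^172 ≡ 0 (mod 9), so the digital root is 9.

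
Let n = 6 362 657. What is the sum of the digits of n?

35

6+3+6+2+6+5+7 = 35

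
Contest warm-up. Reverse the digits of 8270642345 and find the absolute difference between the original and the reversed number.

Reverse of 8270642345 is 5432460728.
|8270642345 − 5432460728| = 2838181617

2838181617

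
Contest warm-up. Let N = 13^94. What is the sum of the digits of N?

481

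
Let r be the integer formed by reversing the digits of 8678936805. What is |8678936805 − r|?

Reverse of 8678936805 is 5086398768.
|8678936805 − 5086398768| = 3592538037

3592538037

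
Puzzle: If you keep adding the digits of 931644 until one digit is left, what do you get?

9+3+1+6+4+4 = 27
2+7 = 9

9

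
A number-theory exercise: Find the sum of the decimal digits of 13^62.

304

13^62 = 1160079742193852504915146511382047428546764970438554956151425821551769
Sum of its 70 digits: 304.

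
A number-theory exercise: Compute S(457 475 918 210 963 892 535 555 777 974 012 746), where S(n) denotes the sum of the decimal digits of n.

179

4+5+7+4+7+5+9+1+8+2+1+0+9+6+3+8+9+2+5+3+5+5+5+5+7+7+7+9+7+4+0+1+2+7+4+6 = 179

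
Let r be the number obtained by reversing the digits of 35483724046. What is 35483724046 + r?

Reverse of 35483724046 is 64042738453.
35483724046 + 64042738453 = 99526462499

99526462499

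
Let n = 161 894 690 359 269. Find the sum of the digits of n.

78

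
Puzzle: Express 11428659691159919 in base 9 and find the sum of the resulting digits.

55

11428659691159919 in base 9 is 61451465261141305.
Digit sum: 6+1+4+5+1+4+6+5+2+6+1+1+4+1+3+0+5 = 55.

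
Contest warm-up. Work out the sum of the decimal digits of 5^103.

5^103 = 986076131526264756764660706603482787091508043886278755962848663330078125
Sum of its 72 digits: 338.

338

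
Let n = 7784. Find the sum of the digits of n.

7+7+8+4 = 26

26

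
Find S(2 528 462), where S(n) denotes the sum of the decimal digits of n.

2+5+2+8+4+6+2 = 29

29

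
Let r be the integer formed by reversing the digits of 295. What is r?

Reversing 295 gives 592.

592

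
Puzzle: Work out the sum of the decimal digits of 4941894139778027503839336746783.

158

4+9+4+1+8+9+4+1+3+9+7+7+8+0+2+7+5+0+3+8+3+9+3+3+6+7+4+6+7+8+3 = 158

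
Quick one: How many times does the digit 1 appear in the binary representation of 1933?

7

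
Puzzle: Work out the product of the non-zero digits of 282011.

32

2×8×2×1×1 = 32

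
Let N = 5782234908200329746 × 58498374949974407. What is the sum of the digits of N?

5782234908200329746 × 58498374949974407 = 338251345708733734457140691660810622
Sum of its 36 digits: 144.

144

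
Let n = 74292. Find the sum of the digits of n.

24

7+4+2+9+2 = 24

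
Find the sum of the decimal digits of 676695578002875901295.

6+7+6+6+9+5+5+7+8+0+0+2+8+7+5+9+0+1+2+9+5 = 107

107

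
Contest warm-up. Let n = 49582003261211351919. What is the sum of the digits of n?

4+9+5+8+2+0+0+3+2+6+1+2+1+1+3+5+1+9+1+9 = 72

72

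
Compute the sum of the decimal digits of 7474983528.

57

7+4+7+4+9+8+3+5+2+8 = 57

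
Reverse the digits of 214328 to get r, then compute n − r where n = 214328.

-609084

Reverse of 214328 is 823412.
214328 − 823412 = -609084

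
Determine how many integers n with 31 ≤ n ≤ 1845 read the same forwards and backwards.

The integers in [31, 1845] that read the same forwards and backwards: 33, 44, 55, 66, 77, 88, …, 1661, 1771.
105 qualify.

105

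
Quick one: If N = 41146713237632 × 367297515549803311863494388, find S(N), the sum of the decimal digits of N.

41146713237632 × 367297515549803311863494388 = 15113085545222437294827559364892542409216
Sum of its 41 digits: 174.

174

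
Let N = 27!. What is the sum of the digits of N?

108

27! = 10888869450418352160768000000
Sum of its 29 digits: 108.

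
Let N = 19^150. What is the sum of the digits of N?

19^150 = 650189786232526781822130514205283619891579147136027058173079702154742813734931094380338243643234332260239688736350593833551929592885268866532532369376633529644106904741075006882141907542067001
Sum of its 192 digits: 820.

820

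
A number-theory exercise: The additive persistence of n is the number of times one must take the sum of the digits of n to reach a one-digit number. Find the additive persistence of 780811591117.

780811591117 → 49 → 13 → 4 (3 steps)

3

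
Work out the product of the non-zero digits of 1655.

150

1×6×5×5 = 150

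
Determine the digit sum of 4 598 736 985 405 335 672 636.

4+5+9+8+7+3+6+9+8+5+4+0+5+3+3+5+6+7+2+6+3+6 = 114

114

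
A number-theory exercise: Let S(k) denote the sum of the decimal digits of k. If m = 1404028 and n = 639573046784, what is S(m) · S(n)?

S(1404028) = 1+4+0+4+0+2+8 = 19.
S(639573046784) = 6+3+9+5+7+3+0+4+6+7+8+4 = 62.
19 · 62 = 1178.

1178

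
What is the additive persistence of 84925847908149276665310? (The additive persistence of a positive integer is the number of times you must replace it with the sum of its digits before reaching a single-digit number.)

2

84925847908149276665310 → 114 → 6 (2 steps)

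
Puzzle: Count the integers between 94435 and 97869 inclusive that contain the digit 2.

892

The integers in [94435, 97869] that contain the digit 2: 94442, 94452, 94462, 94472, 94482, 94492, …, 97852, 97862.
892 qualify.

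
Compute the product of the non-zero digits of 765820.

7×6×5×8×2 = 3360

3360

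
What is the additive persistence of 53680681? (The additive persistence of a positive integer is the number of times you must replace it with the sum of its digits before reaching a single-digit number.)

3

53680681 → 37 → 10 → 1 (3 steps)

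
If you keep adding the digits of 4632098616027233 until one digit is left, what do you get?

8

4+6+3+2+0+9+8+6+1+6+0+2+7+2+3+3 = 62
6+2 = 8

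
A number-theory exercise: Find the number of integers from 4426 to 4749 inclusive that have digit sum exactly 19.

The integers in [4426, 4749] that have digit sum exactly 19: 4429, 4438, 4447, 4456, 4465, 4474, …, 4735, 4744.
32 qualify.

32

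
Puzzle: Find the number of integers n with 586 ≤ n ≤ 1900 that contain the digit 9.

340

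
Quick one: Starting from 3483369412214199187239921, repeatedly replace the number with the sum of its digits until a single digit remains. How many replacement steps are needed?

2

3483369412214199187239921 → 111 → 3 (2 steps)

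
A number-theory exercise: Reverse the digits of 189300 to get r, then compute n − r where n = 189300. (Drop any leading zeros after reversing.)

Reverse of 189300 is 3981.
189300 − 3981 = 185319

185319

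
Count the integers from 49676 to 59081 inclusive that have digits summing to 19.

525

The integers in [49676, 59081] that have digits summing to 19: 50059, 50068, 50077, 50086, 50095, 50149, …, 59041, 59050.
525 qualify.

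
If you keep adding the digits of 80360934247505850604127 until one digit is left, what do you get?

8+0+3+6+0+9+3+4+2+4+7+5+0+5+8+5+0+6+0+4+1+2+7 = 89
8+9 = 17
1+7 = 8
(Equivalently, 80360934247505850604127 mod 9 = 8.)

8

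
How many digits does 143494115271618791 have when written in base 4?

29

143494115271618791 in base 4 is 13331302302030320013323003213, which has 29 digits.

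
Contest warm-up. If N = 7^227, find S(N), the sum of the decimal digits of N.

841

7^227 = 687472108787547346651410678101574936948350526803328824189757306010970532103782266988073559911093461417589708196261842505327657144442343817158237720085847150340110477295543842671071673633299543
Sum of its 192 digits: 841.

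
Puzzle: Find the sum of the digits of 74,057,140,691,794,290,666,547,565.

7+4+0+5+7+1+4+0+6+9+1+7+9+4+2+9+0+6+6+6+5+4+7+5+6+5 = 125

125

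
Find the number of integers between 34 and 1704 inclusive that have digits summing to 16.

The integers in [34, 1704] that have digits summing to 16: 79, 88, 97, 169, 178, 187, …, 1681, 1690.
118 qualify.

118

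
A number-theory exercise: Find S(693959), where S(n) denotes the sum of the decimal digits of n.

41

6+9+3+9+5+9 = 41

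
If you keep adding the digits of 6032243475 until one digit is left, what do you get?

9

6+0+3+2+2+4+3+4+7+5 = 36
3+6 = 9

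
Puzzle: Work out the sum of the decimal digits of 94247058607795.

9+4+2+4+7+0+5+8+6+0+7+7+9+5 = 73

73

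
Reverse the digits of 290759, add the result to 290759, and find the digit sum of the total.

Reversal of 290759 is 957092; 290759 + 957092 = 1247851.
Digit sum of 1247851: 1+2+4+7+8+5+1 = 28.

28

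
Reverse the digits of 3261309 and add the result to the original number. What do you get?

12292932

Reverse of 3261309 is 9031623.
3261309 + 9031623 = 12292932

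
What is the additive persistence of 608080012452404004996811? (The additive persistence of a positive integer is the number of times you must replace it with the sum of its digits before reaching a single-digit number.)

608080012452404004996811 → 82 → 10 → 1 (3 steps)

3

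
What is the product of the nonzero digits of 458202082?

4×5×8×2×2×8×2 = 10240

10240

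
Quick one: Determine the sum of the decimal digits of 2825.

2+8+2+5 = 17

17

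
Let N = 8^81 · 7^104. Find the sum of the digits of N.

779

8^81 · 7^104 = 109770364883419635879554097977038135859047280849376416557702771058686099938669124916646472443517174715492902240755765773494337468239615920504378592546430709137408
Sum of its 162 digits: 779.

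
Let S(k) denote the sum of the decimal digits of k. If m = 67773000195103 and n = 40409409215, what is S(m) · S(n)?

1862

S(67773000195103) = 6+7+7+7+3+0+0+0+1+9+5+1+0+3 = 49.
S(40409409215) = 4+0+4+0+9+4+0+9+2+1+5 = 38.
49 · 38 = 1862.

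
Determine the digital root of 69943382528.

6+9+9+4+3+3+8+2+5+2+8 = 59
5+9 = 14
1+4 = 5

5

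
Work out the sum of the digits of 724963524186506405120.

80

7+2+4+9+6+3+5+2+4+1+8+6+5+0+6+4+0+5+1+2+0 = 80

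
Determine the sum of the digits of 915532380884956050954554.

113

9+1+5+5+3+2+3+8+0+8+8+4+9+5+6+0+5+0+9+5+4+5+5+4 = 113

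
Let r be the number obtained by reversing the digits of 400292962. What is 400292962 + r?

Reverse of 400292962 is 269292004.
400292962 + 269292004 = 669584966

669584966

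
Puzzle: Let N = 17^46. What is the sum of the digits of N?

253

17^46 = 398703807810572411498315063055075847178723756123452198369
Sum of its 57 digits: 253.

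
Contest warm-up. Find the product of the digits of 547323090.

5×4×7×3×2×3×0×9×0 = 0

0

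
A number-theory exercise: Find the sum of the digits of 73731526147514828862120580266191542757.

161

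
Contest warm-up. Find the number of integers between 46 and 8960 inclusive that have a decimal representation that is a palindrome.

The integers in [46, 8960] that have a decimal representation that is a palindrome: 55, 66, 77, 88, 99, 101, …, 8778, 8888.
174 qualify.

174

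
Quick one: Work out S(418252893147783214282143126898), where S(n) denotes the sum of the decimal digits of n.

133

4+1+8+2+5+2+8+9+3+1+4+7+7+8+3+2+1+4+2+8+2+1+4+3+1+2+6+8+9+8 = 133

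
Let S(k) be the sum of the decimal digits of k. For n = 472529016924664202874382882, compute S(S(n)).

4

First digit sum: 121.
1+2+1 = 4.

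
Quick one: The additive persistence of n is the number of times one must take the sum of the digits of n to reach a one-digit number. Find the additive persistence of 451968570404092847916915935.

2

451968570404092847916915935 → 131 → 5 (2 steps)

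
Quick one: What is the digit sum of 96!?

96! = 991677934870949689209571401541893801158183648651267795444376054838492222809091499987689476037000748982075094738965754305639874560000000000000000000000
Sum of its 150 digits: 648.

648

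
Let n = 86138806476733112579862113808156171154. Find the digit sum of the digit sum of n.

10

First digit sum: 163.
1+6+3 = 10.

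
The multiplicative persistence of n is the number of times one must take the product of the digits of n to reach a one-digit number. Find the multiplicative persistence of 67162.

67162 → 504 → 0 (2 steps)

2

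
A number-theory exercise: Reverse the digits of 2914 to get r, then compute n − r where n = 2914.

-1278

Reverse of 2914 is 4192.
2914 − 4192 = -1278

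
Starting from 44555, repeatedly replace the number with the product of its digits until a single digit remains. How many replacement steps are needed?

44555 → 2000 → 0 (2 steps)

2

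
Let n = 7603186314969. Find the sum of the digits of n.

63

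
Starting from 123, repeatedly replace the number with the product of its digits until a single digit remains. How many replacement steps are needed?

123 → 6 (1 step)

1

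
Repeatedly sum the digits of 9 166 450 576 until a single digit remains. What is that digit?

9+1+6+6+4+5+0+5+7+6 = 49
4+9 = 13
1+3 = 4

4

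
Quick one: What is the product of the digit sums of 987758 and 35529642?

1584

S(987758) = 9+8+7+7+5+8 = 44.
S(35529642) = 3+5+5+2+9+6+4+2 = 36.
44 · 36 = 1584.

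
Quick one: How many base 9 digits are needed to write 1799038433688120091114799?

26

1799038433688120091114799 in base 9 is 24487657484458652780012165, which has 26 digits.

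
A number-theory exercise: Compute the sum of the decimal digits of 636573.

30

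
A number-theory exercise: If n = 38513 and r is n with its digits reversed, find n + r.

Reverse of 38513 is 31583.
38513 + 31583 = 70096

70096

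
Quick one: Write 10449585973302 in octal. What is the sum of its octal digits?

49

10449585973302 in base 8 is 230037367024066.
Digit sum: 2+3+0+0+3+7+3+6+7+0+2+4+0+6+6 = 49.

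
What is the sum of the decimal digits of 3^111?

3^111 = 91297581665113611259115979754590511595360241199911147
Sum of its 53 digits: 234.

234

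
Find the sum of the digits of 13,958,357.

1+3+9+5+8+3+5+7 = 41

41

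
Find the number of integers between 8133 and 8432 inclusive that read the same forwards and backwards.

2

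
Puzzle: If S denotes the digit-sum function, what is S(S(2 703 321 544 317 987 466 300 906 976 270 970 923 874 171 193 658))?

5

First digit sum: 221.
2+2+1 = 5.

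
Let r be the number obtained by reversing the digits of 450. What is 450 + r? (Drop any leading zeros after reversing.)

Reverse of 450 is 54.
450 + 54 = 504

504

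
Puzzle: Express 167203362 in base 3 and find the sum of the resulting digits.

167203362 in base 3 is 102122121210220010.
Digit sum: 1+0+2+1+2+2+1+2+1+2+1+0+2+2+0+0+1+0 = 20.

20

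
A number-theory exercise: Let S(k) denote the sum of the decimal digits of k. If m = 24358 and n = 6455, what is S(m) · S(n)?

440

S(24358) = 2+4+3+5+8 = 22.
S(6455) = 6+4+5+5 = 20.
22 · 20 = 440.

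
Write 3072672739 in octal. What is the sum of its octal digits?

38

3072672739 in base 8 is 26711241743.
Digit sum: 2+6+7+1+1+2+4+1+7+4+3 = 38.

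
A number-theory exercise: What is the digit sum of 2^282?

415

2^282 = 7770675568902916283677847627294075626569627356208558085007249638955617140820833992704
Sum of its 85 digits: 415.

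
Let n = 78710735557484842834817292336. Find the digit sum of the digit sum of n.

First digit sum: 141.
1+4+1 = 6.

6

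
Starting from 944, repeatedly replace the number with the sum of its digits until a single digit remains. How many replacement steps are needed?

944 → 17 → 8 (2 steps)

2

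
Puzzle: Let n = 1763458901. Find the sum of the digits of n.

44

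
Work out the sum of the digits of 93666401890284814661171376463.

9+3+6+6+6+4+0+1+8+9+0+2+8+4+8+1+4+6+6+1+1+7+1+3+7+6+4+6+3 = 130

130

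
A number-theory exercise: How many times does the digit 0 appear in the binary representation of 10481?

10481 in base 2 is 10100011110001.
The digit 0 appears 7 times.

7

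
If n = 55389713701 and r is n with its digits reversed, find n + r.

66121512056

Reverse of 55389713701 is 10731798355.
55389713701 + 10731798355 = 66121512056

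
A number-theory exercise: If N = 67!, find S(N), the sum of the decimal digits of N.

67! = 36471110918188685288249859096605464427167635314049524593701628500267962436943872000000000000000
Sum of its 95 digits: 369.

369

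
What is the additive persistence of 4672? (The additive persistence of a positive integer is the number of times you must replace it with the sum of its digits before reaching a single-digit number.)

4672 → 19 → 10 → 1 (3 steps)

3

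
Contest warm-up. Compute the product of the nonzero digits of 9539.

9×5×3×9 = 1215

1215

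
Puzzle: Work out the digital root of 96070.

9+6+0+7+0 = 22
2+2 = 4

4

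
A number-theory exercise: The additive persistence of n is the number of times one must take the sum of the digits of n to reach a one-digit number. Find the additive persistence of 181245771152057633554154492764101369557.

2

181245771152057633554154492764101369557 → 161 → 8 (2 steps)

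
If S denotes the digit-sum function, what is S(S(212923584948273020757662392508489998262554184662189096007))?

17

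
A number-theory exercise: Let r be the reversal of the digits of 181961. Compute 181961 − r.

Reverse of 181961 is 169181.
181961 − 169181 = 12780

12780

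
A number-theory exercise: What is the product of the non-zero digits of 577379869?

20003760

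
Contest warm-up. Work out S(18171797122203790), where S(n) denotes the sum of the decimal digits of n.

67

1+8+1+7+1+7+9+7+1+2+2+2+0+3+7+9+0 = 67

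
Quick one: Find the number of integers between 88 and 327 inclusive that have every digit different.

176

The integers in [88, 327] that have every digit different: 89, 90, 91, 92, 93, 94, …, 326, 327.
176 qualify.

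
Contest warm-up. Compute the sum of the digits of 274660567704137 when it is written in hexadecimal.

92

274660567704137 in base 16 is F9CD65926249.
Digit sum: 15+9+12+13+6+5+9+2+6+2+4+9 = 92.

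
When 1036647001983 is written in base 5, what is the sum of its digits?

35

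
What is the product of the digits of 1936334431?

1×9×3×6×3×3×4×4×3×1 = 69984

69984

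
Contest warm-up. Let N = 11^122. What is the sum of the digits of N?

589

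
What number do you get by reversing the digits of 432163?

361234

Reversing 432163 gives 361234.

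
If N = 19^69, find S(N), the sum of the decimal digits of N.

19^69 = 17139512525326116411423191762250532826900727845785730925360550615460152999307677371654979
Sum of its 89 digits: 379.

379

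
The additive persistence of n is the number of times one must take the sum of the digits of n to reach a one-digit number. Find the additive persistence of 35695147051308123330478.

35695147051308123330478 → 88 → 16 → 7 (3 steps)

3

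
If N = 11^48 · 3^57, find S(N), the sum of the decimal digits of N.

315

11^48 · 3^57 = 152321218992524763108323551742470299213328084767357043986799048520113014079203
Sum of its 78 digits: 315.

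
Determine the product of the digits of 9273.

9×2×7×3 = 378

378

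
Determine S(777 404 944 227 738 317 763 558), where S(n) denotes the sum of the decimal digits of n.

120

7+7+7+4+0+4+9+4+4+2+2+7+7+3+8+3+1+7+7+6+3+5+5+8 = 120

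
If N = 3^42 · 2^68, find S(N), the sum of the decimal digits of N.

198

3^42 · 2^68 = 32294785429008247205187499988123494907904
Sum of its 41 digits: 198.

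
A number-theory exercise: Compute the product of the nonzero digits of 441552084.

25600

4×4×1×5×5×2×8×4 = 25600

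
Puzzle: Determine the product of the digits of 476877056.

4×7×6×8×7×7×0×5×6 = 0

0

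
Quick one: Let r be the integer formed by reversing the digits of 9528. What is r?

Reversing 9528 gives 8259.

8259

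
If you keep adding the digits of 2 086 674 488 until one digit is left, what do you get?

8

2+0+8+6+6+7+4+4+8+8 = 53
5+3 = 8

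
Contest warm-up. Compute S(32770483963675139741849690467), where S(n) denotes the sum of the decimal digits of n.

148

3+2+7+7+0+4+8+3+9+6+3+6+7+5+1+3+9+7+4+1+8+4+9+6+9+0+4+6+7 = 148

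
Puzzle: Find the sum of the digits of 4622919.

4+6+2+2+9+1+9 = 33

33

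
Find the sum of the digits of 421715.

20

4+2+1+7+1+5 = 20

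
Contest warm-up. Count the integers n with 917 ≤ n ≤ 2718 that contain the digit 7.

The integers in [917, 2718] that contain the digit 7: 917, 927, 937, 947, 957, 967, …, 2717, 2718.
441 qualify.

441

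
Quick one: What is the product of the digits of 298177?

2×9×8×1×7×7 = 7056

7056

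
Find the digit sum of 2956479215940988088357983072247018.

170

2+9+5+6+4+7+9+2+1+5+9+4+0+9+8+8+0+8+8+3+5+7+9+8+3+0+7+2+2+4+7+0+1+8 = 170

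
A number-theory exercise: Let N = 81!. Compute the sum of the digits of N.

486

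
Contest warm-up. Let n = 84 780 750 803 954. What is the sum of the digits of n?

8+4+7+8+0+7+5+0+8+0+3+9+5+4 = 68

68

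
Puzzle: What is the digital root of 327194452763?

8

3+2+7+1+9+4+4+5+2+7+6+3 = 53
5+3 = 8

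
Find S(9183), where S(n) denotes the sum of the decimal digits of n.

21

9+1+8+3 = 21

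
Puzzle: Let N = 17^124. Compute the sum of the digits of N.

757

17^124 = 376414418712043525108449753992028277896875254688784639448088449288103977990942837444765408049824431649905775908745086949195830632751654869116871750685121
Sum of its 153 digits: 757.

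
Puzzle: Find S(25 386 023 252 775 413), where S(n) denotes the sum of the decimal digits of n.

65

2+5+3+8+6+0+2+3+2+5+2+7+7+5+4+1+3 = 65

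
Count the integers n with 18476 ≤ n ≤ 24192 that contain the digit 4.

The integers in [18476, 24192] that contain the digit 4: 18476, 18477, 18478, 18479, 18480, 18481, …, 24191, 24192.
1667 qualify.

1667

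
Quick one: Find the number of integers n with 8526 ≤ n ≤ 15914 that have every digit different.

2354

The integers in [8526, 15914] that have every digit different: 8526, 8527, 8529, 8530, 8531, 8532, …, 15907, 15908.
2354 qualify.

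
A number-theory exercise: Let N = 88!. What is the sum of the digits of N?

88! = 185482642257398439114796845645546284380220968949399346684421580986889562184028199319100141244804501828416633516851200000000000000000000
Sum of its 135 digits: 531.

531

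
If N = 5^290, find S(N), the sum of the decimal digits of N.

970

5^290 = 50269117084648719903700704819059462584066206847994363546742262959995957808350370370151402332542279191318359772826950435974839486570749121564748951798875785751071799956068986148238764144480228424072265625
Sum of its 203 digits: 970.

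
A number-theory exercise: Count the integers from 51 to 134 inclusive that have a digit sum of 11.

The integers in [51, 134] that have a digit sum of 11: 56, 65, 74, 83, 92, 119, 128.
7 qualify.

7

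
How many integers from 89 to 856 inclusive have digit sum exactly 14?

64

The integers in [89, 856] that have digit sum exactly 14: 95, 149, 158, 167, 176, 185, …, 842, 851.
64 qualify.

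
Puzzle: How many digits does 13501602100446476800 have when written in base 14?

17

13501602100446476800 in base 14 is 62B090C45A6710AC0, which has 17 digits.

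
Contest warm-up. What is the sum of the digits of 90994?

9+0+9+9+4 = 31

31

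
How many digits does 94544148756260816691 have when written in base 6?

94544148756260816691 in base 6 is 31541451313535231503541323, which has 26 digits.

26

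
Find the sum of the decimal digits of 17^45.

242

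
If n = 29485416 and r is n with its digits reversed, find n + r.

Reverse of 29485416 is 61458492.
29485416 + 61458492 = 90943908

90943908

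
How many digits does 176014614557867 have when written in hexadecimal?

12

176014614557867 in base 16 is A015989374AB, which has 12 digits.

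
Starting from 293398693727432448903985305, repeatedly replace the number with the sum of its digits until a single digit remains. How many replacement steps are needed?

293398693727432448903985305 → 135 → 9 (2 steps)

2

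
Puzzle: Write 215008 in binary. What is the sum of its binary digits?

9

215008 in base 2 is 110100011111100000.
Digit sum: 1+1+0+1+0+0+0+1+1+1+1+1+1+0+0+0+0+0 = 9.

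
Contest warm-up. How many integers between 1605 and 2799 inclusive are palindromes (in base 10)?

The integers in [1605, 2799] that are palindromes (in base 10): 1661, 1771, 1881, 1991, 2002, 2112, …, 2662, 2772.
12 qualify.

12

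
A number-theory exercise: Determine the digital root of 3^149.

9

The digital root of n equals n mod 9 (or 9 when 9 | n), so we need 3^149 mod 9.
3^149 ≡ 0 (mod 9), so the digital root is 9.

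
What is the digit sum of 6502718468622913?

70

6+5+0+2+7+1+8+4+6+8+6+2+2+9+1+3 = 70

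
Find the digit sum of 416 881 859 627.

65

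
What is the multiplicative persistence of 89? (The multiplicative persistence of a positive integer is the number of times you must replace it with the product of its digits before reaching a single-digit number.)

3

89 → 72 → 14 → 4 (3 steps)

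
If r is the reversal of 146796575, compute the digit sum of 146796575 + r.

Reversal of 146796575 is 575697641; 146796575 + 575697641 = 722494216.
Digit sum of 722494216: 7+2+2+4+9+4+2+1+6 = 37.

37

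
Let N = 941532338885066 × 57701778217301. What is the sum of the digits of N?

124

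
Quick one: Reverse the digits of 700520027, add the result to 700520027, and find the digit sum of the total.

28

Reversal of 700520027 is 720025007; 700520027 + 720025007 = 1420545034.
Digit sum of 1420545034: 1+4+2+0+5+4+5+0+3+4 = 28.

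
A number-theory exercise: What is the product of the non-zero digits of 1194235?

1×1×9×4×2×3×5 = 1080

1080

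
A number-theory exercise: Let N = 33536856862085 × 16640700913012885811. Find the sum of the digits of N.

148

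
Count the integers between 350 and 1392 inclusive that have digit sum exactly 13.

84

The integers in [350, 1392] that have digit sum exactly 13: 355, 364, 373, 382, 391, 409, …, 1381, 1390.
84 qualify.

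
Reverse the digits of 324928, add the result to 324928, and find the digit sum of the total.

20

Reversal of 324928 is 829423; 324928 + 829423 = 1154351.
Digit sum of 1154351: 1+1+5+4+3+5+1 = 20.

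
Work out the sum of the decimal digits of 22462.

2+2+4+6+2 = 16

16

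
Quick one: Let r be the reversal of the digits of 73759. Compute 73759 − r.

-21978

Reverse of 73759 is 95737.
73759 − 95737 = -21978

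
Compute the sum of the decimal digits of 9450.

9+4+5+0 = 18

18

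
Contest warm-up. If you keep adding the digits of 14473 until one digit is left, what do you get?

1

1+4+4+7+3 = 19
1+9 = 10
1+0 = 1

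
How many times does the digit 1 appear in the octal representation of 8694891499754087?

4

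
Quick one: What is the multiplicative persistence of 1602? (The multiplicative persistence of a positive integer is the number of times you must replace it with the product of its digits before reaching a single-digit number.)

1602 → 0 (1 step)

1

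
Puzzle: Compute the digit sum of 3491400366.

36

3+4+9+1+4+0+0+3+6+6 = 36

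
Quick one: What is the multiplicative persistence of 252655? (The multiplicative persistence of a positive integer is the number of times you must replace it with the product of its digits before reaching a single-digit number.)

252655 → 3000 → 0 (2 steps)

2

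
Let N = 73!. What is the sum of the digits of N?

315

73! = 4470115461512684340891257138125051110076800700282905015819080092370422104067183317016903680000000000000000
Sum of its 106 digits: 315.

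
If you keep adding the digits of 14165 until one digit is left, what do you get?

8

1+4+1+6+5 = 17
1+7 = 8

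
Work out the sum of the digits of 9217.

9+2+1+7 = 19

19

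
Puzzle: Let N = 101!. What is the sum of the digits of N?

101! = 9425947759838359420851623124482936749562312794702543768327889353416977599316221476503087861591808346911623490003549599583369706302603264000000000000000000000000
Sum of its 160 digits: 639.

639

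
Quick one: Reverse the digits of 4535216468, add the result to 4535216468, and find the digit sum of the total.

Reversal of 4535216468 is 8646125354; 4535216468 + 8646125354 = 13181341822.
Digit sum of 13181341822: 1+3+1+8+1+3+4+1+8+2+2 = 34.

34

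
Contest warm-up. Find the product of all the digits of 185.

40

1×8×5 = 40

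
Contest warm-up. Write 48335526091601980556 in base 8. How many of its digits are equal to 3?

2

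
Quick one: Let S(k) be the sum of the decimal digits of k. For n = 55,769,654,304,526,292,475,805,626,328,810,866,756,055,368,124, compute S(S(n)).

10

First digit sum: 217.
2+1+7 = 10.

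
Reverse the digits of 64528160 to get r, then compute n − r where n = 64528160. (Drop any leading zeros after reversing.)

58345614

Reverse of 64528160 is 6182546.
64528160 − 6182546 = 58345614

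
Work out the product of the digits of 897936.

8×9×7×9×3×6 = 81648

81648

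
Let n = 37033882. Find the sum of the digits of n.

3+7+0+3+3+8+8+2 = 34

34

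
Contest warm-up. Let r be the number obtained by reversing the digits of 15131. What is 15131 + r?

Reverse of 15131 is 13151.
15131 + 13151 = 28282

28282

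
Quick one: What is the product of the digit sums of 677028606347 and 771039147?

2184

S(677028606347) = 6+7+7+0+2+8+6+0+6+3+4+7 = 56.
S(771039147) = 7+7+1+0+3+9+1+4+7 = 39.
56 · 39 = 2184.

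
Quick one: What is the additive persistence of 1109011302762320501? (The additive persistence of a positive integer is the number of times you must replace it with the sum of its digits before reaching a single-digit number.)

2

1109011302762320501 → 44 → 8 (2 steps)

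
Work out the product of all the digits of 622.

24

6×2×2 = 24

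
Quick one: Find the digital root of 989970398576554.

4

9+8+9+9+7+0+3+9+8+5+7+6+5+5+4 = 94
9+4 = 13
1+3 = 4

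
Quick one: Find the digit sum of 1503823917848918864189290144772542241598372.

201

1+5+0+3+8+2+3+9+1+7+8+4+8+9+1+8+8+6+4+1+8+9+2+9+0+1+4+4+7+7+2+5+4+2+2+4+1+5+9+8+3+7+2 = 201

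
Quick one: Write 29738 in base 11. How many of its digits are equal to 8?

29738 in base 11 is 20385.
The digit 8 appears 1 time.

1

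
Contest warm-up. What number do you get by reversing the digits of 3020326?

6230203

Reversing 3020326 gives 6230203.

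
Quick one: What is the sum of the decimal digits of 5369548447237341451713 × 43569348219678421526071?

5369548447237341451713 × 43569348219678421526071 = 233947726080117295501373596660755040017109623
Sum of its 45 digits: 177.

177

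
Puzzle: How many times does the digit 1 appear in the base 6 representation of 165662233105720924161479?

165662233105720924161479 in base 6 is 425505435521345514343212013115.
The digit 1 appears 6 times.

6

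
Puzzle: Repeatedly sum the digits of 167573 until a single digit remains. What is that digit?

2

1+6+7+5+7+3 = 29
2+9 = 11
1+1 = 2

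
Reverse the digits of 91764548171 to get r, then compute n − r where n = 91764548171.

74580001452

Reverse of 91764548171 is 17184546719.
91764548171 − 17184546719 = 74580001452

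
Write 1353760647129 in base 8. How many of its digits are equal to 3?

1353760647129 in base 8 is 23546233023731.
The digit 3 appears 5 times.

5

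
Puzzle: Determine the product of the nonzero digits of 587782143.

5×8×7×7×8×2×1×4×3 = 376320

376320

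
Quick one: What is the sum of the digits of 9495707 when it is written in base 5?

23

9495707 in base 5 is 4412330312.
Digit sum: 4+4+1+2+3+3+0+3+1+2 = 23.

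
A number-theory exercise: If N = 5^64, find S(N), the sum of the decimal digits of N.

166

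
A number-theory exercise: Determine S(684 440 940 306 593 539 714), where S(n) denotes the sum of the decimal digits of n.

94

6+8+4+4+4+0+9+4+0+3+0+6+5+9+3+5+3+9+7+1+4 = 94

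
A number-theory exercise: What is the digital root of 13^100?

4

The digital root of n equals n mod 9 (or 9 when 9 | n), so we need 13^100 mod 9.
13^100 ≡ 4 (mod 9), so the digital root is 4.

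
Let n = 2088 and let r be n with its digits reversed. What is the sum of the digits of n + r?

Reversal of 2088 is 8802; 2088 + 8802 = 10890.
Digit sum of 10890: 1+0+8+9+0 = 18.

18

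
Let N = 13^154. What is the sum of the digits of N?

751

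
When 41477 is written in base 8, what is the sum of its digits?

41477 in base 8 is 121005.
Digit sum: 1+2+1+0+0+5 = 9.

9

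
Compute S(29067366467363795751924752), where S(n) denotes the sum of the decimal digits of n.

131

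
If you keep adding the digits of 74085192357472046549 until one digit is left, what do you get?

7+4+0+8+5+1+9+2+3+5+7+4+7+2+0+4+6+5+4+9 = 92
9+2 = 11
1+1 = 2

2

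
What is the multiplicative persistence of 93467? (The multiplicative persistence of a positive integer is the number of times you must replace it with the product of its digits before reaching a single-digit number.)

93467 → 4536 → 360 → 0 (3 steps)

3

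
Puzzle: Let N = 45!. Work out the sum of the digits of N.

207

45! = 119622220865480194561963161495657715064383733760000000000
Sum of its 57 digits: 207.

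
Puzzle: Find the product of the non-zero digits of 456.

4×5×6 = 120

120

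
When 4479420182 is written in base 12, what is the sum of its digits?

4479420182 in base 12 is A50195072.
Digit sum: 10+5+0+1+9+5+0+7+2 = 39.

39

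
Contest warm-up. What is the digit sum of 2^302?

2^302 = 8148143905337944345073782753637512644205873574663745002544561797417525199053346824733589504
Sum of its 91 digits: 409.

409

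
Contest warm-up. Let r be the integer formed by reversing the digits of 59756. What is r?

Reversing 59756 gives 65795.

65795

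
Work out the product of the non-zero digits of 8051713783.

141120

8×5×1×7×1×3×7×8×3 = 141120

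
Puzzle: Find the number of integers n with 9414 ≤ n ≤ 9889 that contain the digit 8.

165

The integers in [9414, 9889] that contain the digit 8: 9418, 9428, 9438, 9448, 9458, 9468, …, 9888, 9889.
165 qualify.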